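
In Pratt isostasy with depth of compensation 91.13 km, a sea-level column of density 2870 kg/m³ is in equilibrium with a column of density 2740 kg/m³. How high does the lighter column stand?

4.32 km

ρ_ref D = ρ (D + h) → h = D (ρ_ref − ρ)/ρ.
h = 91.13 km × (2870 − 2740)/2740 = 4.32 km.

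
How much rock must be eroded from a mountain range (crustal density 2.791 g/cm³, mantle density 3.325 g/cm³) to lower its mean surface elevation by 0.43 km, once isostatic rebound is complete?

Net drop Δ = e − u = e − e ρ_c/ρ_m = e (ρ_m − ρ_c)/ρ_m.
e = Δ ρ_m/(ρ_m − ρ_c) = 0.43 km × 3.325/0.534 = 2.68 km.

2.68 km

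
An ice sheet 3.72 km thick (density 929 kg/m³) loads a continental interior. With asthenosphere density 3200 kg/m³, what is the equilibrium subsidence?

Isostatic balance requires: the ice load ρ_ice t is balanced by mantle displaced below, ρ_m s.
s = t ρ_ice / ρ_m = 3.72 km × 929/3200 = 1.08 km.

1.08 km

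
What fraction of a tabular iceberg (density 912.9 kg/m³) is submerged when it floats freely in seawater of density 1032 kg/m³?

88.5%

Submerged fraction = ρ_obj/ρ_fluid = 912.9/1032 = 88.5%.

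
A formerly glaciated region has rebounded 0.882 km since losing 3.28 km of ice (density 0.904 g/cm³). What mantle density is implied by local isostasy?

ρ_m = ρ_ice t / u = 0.904 × 3.28 km/0.882 km = 3.36 g/cm³.

3.36 g/cm³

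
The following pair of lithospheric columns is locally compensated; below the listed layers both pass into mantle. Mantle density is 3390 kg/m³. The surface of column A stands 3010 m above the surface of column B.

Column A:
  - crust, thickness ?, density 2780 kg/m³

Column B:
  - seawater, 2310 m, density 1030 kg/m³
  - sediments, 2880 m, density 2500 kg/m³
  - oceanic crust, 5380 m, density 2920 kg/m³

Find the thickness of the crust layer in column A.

Take the compensation level at the base of the deeper column (depth z_c below the surface of column A) and equate Σ ρ_i t_i down to z_c; mantle fills any gap and the z_c terms cancel.
Column A: x×2780 + (z_c − 0 − x)×3390
Column B: 3010×0 + 2310×1030 + 2880×2500 + 5380×2920 + (z_c − 3010 − 10570)×3390
The z_c×3390 term appears on both sides and cancels. Collect the known terms of each column as K = Σ(ρt)_known − 3390 × (depth of known layers): K_A = 0 − 3390×0 = 0; K_B = 25288900 − 3390×(3010 + 10570) = −20747300.
Balance: K_A − x×(3390 − 2780) = K_B, so x = (K_A − K_B)/(3390 − 2780) = 20747300/610 = 34000 m.

34000 m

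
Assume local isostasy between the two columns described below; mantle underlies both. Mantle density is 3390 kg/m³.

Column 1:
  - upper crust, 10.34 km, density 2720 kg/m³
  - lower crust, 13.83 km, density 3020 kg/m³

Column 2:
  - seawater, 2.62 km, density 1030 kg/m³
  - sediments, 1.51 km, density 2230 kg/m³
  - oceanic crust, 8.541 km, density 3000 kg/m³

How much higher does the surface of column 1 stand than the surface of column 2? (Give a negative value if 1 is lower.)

For any compensation level in the mantle, the mantle terms cancel and isostasy reduces to e = (Σt_1 − Σt_2) − (Σ(ρt)_1 − Σ(ρt)_2) / ρ_m.
Σt_1 = 24.17 km; Σt_2 = 12.671 km; Σ(ρt)_1 = 69891.4; Σ(ρt)_2 = 31688.9 (in km·kg/m³).
e = (24.17 − 12.671) − (69891.4 − 31688.9) / 3390 = 0.23 km.

0.23 km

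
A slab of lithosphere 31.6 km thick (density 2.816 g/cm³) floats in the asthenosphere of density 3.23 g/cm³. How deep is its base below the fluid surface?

Draft d = t ρ_obj/ρ_fluid = 31.6 km × 2.816/3.23 = 27.5 km.

27.5 km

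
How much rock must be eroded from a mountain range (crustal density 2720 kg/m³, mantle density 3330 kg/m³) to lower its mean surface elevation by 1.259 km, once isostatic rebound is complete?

Net drop Δ = e − u = e − e ρ_c/ρ_m = e (ρ_m − ρ_c)/ρ_m.
e = Δ ρ_m/(ρ_m − ρ_c) = 1.259 km × 3330/610 = 6.87 km.

6.87 km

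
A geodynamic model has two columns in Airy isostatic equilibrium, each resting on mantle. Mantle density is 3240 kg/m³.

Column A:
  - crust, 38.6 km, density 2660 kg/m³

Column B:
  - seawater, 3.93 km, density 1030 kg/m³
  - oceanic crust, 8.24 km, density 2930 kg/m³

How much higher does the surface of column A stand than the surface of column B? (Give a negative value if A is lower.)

For any compensation level in the mantle, the mantle terms cancel and isostasy reduces to e = (Σt_A − Σt_B) − (Σ(ρt)_A − Σ(ρt)_B) / ρ_m.
Σt_A = 38.6 km; Σt_B = 12.17 km; Σ(ρt)_A = 102676; Σ(ρt)_B = 28191.1 (in km·kg/m³).
e = (38.6 − 12.17) − (102676 − 28191.1) / 3240 = 3.44 km.

3.44 km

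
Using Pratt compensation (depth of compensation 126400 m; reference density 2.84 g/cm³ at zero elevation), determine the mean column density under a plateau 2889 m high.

2.78 g/cm³

Pratt balance: ρ_ref D = ρ (D + h).
ρ = ρ_ref D/(D + h) = 2.84 × 126400 m/(126400 m + 2889 m) = 2.78 g/cm³.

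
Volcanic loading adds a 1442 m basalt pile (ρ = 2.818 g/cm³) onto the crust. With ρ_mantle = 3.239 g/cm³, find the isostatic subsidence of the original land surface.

1250 m

Subaerial loading: s = t ρ_load / ρ_m.
s = 1442 m × 2.818/3.239 = 1250 m.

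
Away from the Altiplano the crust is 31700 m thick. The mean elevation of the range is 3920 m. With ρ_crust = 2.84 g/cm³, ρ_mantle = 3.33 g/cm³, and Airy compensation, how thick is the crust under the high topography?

Root depth r = h ρ_c / (ρ_m − ρ_c) = 3920 m × 2.84 / 0.49 = 22720 m.
Total thickness = T + h + r = 31700 m + 3920 m + 22720 m = 58300 m.

58300 m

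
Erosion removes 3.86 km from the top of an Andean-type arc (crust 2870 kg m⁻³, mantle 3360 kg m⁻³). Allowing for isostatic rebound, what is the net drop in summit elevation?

Rebound u = e ρ_c/ρ_m = 3.86 km × 2870/3360 = 3.297 km.
Net surface drop = e − u = 3.86 km − 3.297 km = e (ρ_m − ρ_c)/ρ_m = 0.563 km.

0.563 km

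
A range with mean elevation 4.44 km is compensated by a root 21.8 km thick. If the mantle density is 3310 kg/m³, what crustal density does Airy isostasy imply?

ρ_c h = (ρ_m − ρ_c) r → ρ_c (h + r) = ρ_m r → ρ_c = ρ_m r / (h + r).
ρ_c = 3310 × 21.8 km / (4.44 km + 21.8 km) = 2750 kg/m³.

2750 kg/m³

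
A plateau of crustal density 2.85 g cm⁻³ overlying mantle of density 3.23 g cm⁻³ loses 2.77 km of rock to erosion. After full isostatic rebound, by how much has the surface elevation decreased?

0.326 km

Rebound u = e ρ_c/ρ_m = 2.77 km × 2.85/3.23 = 2.444 km.
Net surface drop = e − u = 2.77 km − 2.444 km = e (ρ_m − ρ_c)/ρ_m = 0.326 km.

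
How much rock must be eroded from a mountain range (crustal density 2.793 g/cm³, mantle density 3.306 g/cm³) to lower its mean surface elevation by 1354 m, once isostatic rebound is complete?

8730 m

Net drop Δ = e − u = e − e ρ_c/ρ_m = e (ρ_m − ρ_c)/ρ_m.
e = Δ ρ_m/(ρ_m − ρ_c) = 1354 m × 3.306/0.513 = 8730 m.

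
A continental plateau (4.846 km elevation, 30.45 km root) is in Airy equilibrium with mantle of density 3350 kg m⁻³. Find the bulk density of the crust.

2890 kg m⁻³

ρ_c h = (ρ_m − ρ_c) r → ρ_c (h + r) = ρ_m r → ρ_c = ρ_m r / (h + r).
ρ_c = 3350 × 30.45 km / (4.846 km + 30.45 km) = 2890 kg m⁻³.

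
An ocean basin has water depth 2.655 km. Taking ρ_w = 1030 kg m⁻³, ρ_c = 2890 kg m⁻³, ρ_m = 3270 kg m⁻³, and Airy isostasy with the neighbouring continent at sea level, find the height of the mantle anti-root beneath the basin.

Isostatic balance requires: replacing crust with seawater at the top is compensated by replacing crust with mantle at the base: d (ρ_c − ρ_w) = a (ρ_m − ρ_c).
a = d (ρ_c − ρ_w)/(ρ_m − ρ_c) = 2.655 km × 1860/380 = 13 km.

13 km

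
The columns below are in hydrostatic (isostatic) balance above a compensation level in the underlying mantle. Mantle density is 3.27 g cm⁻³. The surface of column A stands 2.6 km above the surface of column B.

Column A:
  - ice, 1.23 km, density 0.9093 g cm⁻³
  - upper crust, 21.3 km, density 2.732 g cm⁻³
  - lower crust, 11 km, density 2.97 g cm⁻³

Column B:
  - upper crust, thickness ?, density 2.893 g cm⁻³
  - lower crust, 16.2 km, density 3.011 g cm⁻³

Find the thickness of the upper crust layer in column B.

Take the compensation level at the base of the deeper column (depth z_c below the surface of column A) and equate Σ ρ_i t_i down to z_c; mantle fills any gap and the z_c terms cancel.
Column A: 1.23×0.9093 + 21.3×2.732 + 11×2.97 + (z_c − 33.53)×3.27
Column B: 2.6×0 + x×2.893 + 16.2×3.011 + (z_c − 2.6 − 16.2 − x)×3.27
The z_c×3.27 term appears on both sides and cancels. Collect the known terms of each column as K = Σ(ρt)_known − 3.27 × (depth of known layers): K_A = 91.980039 − 3.27×33.53 = −17.663061; K_B = 48.7782 − 3.27×(2.6 + 16.2) = −12.6978.
Balance: K_A = K_B − x×(3.27 − 2.893), so x = (K_B − K_A)/(3.27 − 2.893) = 4.96526/0.377 = 13.2 km.

13.2 km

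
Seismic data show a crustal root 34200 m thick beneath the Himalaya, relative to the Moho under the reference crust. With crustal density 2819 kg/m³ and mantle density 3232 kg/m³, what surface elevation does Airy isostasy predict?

5010 m

Balancing pressure at the compensation depth: ρ_c h = (ρ_m − ρ_c) r.
h = r (ρ_m − ρ_c) / ρ_c = 34200 m × (3232 − 2819) / 2819 = 5010 m.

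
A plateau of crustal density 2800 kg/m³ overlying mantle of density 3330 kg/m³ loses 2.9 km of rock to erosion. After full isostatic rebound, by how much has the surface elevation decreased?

0.462 km

Rebound u = e ρ_c/ρ_m = 2.9 km × 2800/3330 = 2.438 km.
Net surface drop = e − u = 2.9 km − 2.438 km = e (ρ_m − ρ_c)/ρ_m = 0.462 km.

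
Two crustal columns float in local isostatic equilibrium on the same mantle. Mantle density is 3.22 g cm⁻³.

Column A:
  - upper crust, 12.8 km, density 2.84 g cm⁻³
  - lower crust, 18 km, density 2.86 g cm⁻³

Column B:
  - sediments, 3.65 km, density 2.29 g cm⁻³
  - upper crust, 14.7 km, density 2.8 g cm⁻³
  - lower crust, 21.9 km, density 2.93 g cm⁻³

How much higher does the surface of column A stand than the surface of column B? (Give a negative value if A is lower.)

For any compensation level in the mantle, the mantle terms cancel and isostasy reduces to e = (Σt_A − Σt_B) − (Σ(ρt)_A − Σ(ρt)_B) / ρ_m.
Σt_A = 30.8 km; Σt_B = 40.25 km; Σ(ρt)_A = 87.832; Σ(ρt)_B = 113.6855 (in km·g cm⁻³).
e = (30.8 − 40.25) − (87.832 − 113.6855) / 3.22 = −1.42 km.

−1.42 km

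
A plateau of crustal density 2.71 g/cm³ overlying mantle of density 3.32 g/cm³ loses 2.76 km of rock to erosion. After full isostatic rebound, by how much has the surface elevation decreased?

0.507 km

Rebound u = e ρ_c/ρ_m = 2.76 km × 2.71/3.32 = 2.253 km.
Net surface drop = e − u = 2.76 km − 2.253 km = e (ρ_m − ρ_c)/ρ_m = 0.507 km.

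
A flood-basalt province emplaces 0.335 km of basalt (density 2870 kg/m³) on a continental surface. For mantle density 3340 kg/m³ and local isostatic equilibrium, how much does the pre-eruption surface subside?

Subaerial loading: s = t ρ_load / ρ_m.
s = 0.335 km × 2870/3340 = 0.288 km.

0.288 km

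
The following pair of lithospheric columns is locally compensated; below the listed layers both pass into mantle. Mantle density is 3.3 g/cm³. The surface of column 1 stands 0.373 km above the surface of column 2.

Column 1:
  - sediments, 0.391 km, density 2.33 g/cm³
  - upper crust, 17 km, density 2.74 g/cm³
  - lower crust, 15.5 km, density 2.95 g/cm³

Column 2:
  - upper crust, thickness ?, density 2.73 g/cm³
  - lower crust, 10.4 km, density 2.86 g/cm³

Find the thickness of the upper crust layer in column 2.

Take the compensation level at the base of the deeper column (depth z_c below the surface of column 1) and equate Σ ρ_i t_i down to z_c; mantle fills any gap and the z_c terms cancel.
Column 1: 0.391×2.33 + 17×2.74 + 15.5×2.95 + (z_c − 32.891)×3.3
Column 2: 0.373×0 + x×2.73 + 10.4×2.86 + (z_c − 0.373 − 10.4 − x)×3.3
The z_c×3.3 term appears on both sides and cancels. Collect the known terms of each column as K = Σ(ρt)_known − 3.3 × (depth of known layers): K_1 = 93.21603 − 3.3×32.891 = −15.32427; K_2 = 29.744 − 3.3×(0.373 + 10.4) = −5.8069.
Balance: K_1 = K_2 − x×(3.3 − 2.73), so x = (K_2 − K_1)/(3.3 − 2.73) = 9.51737/0.57 = 16.7 km.

16.7 km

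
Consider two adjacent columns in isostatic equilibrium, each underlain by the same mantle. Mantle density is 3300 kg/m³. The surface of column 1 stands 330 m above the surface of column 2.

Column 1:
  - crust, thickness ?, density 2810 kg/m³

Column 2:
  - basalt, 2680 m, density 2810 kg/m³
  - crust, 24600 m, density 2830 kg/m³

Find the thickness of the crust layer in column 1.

28500 m

Take the compensation level at the base of the deeper column (depth z_c below the surface of column 1) and equate Σ ρ_i t_i down to z_c; mantle fills any gap and the z_c terms cancel.
Column 1: x×2810 + (z_c − 0 − x)×3300
Column 2: 330×0 + 2680×2810 + 24600×2830 + (z_c − 330 − 27280)×3300
The z_c×3300 term appears on both sides and cancels. Collect the known terms of each column as K = Σ(ρt)_known − 3300 × (depth of known layers): K_1 = 0 − 3300×0 = 0; K_2 = 77148800 − 3300×(330 + 27280) = −13964200.
Balance: K_1 − x×(3300 − 2810) = K_2, so x = (K_1 − K_2)/(3300 − 2810) = 13964200/490 = 28500 m.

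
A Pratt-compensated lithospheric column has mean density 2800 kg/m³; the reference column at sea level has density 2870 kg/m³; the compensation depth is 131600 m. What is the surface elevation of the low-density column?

3290 m

ρ_ref D = ρ (D + h) → h = D (ρ_ref − ρ)/ρ.
h = 131600 m × (2870 − 2800)/2800 = 3290 m.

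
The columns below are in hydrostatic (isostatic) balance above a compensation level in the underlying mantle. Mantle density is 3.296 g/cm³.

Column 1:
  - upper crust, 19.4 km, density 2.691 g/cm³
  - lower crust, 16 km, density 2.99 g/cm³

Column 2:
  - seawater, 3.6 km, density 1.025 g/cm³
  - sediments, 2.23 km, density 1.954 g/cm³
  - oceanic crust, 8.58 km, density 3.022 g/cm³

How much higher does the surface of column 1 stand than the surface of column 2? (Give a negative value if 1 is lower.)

For any compensation level in the mantle, the mantle terms cancel and isostasy reduces to e = (Σt_1 − Σt_2) − (Σ(ρt)_1 − Σ(ρt)_2) / ρ_m.
Σt_1 = 35.4 km; Σt_2 = 14.41 km; Σ(ρt)_1 = 100.0454; Σ(ρt)_2 = 33.97618 (in km·g/cm³).
e = (35.4 − 14.41) − (100.0454 − 33.97618) / 3.296 = 0.945 km.

0.945 km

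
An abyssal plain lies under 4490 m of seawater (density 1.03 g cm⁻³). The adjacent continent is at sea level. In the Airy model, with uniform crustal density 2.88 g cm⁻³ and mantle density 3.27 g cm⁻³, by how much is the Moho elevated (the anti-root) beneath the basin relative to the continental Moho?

21300 m

Equating mass per unit area of the two columns: replacing crust with seawater at the top is compensated by replacing crust with mantle at the base: d (ρ_c − ρ_w) = a (ρ_m − ρ_c).
a = d (ρ_c − ρ_w)/(ρ_m − ρ_c) = 4490 m × 1.85/0.39 = 21300 m.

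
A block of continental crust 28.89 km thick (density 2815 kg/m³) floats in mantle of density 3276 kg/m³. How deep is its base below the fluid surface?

Draft d = t ρ_obj/ρ_fluid = 28.89 km × 2815/3276 = 24.8 km.

24.8 km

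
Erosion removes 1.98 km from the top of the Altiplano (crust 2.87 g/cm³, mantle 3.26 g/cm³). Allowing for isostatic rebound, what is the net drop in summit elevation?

0.237 km

Rebound u = e ρ_c/ρ_m = 1.98 km × 2.87/3.26 = 1.743 km.
Net surface drop = e − u = 1.98 km − 1.743 km = e (ρ_m − ρ_c)/ρ_m = 0.237 km.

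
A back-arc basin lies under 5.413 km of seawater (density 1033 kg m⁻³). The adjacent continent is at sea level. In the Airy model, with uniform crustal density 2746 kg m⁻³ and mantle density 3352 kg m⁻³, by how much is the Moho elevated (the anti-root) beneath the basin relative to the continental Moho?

Equating mass per unit area of the two columns: replacing crust with seawater at the top is compensated by replacing crust with mantle at the base: d (ρ_c − ρ_w) = a (ρ_m − ρ_c).
a = d (ρ_c − ρ_w)/(ρ_m − ρ_c) = 5.413 km × 1713/606 = 15.3 km.

15.3 km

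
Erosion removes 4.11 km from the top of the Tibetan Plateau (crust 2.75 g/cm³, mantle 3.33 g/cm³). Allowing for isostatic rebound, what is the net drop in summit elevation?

Rebound u = e ρ_c/ρ_m = 4.11 km × 2.75/3.33 = 3.394 km.
Net surface drop = e − u = 4.11 km − 3.394 km = e (ρ_m − ρ_c)/ρ_m = 0.716 km.

0.716 km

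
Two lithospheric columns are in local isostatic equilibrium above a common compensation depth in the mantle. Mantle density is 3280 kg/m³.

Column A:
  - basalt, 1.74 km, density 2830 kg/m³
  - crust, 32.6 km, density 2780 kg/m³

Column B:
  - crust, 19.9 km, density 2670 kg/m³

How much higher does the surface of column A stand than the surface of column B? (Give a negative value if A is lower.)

For any compensation level in the mantle, the mantle terms cancel and isostasy reduces to e = (Σt_A − Σt_B) − (Σ(ρt)_A − Σ(ρt)_B) / ρ_m.
Σt_A = 34.34 km; Σt_B = 19.9 km; Σ(ρt)_A = 95552.2; Σ(ρt)_B = 53133 (in km·kg/m³).
e = (34.34 − 19.9) − (95552.2 − 53133) / 3280 = 1.51 km.

1.51 km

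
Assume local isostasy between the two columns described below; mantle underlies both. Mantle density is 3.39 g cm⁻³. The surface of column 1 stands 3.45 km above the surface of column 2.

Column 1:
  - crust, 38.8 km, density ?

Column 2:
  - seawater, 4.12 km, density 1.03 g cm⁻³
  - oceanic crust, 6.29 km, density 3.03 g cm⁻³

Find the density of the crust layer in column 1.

2.78 g cm⁻³

Take the compensation level at the base of the deeper column (depth z_c below the surface of column 1) and equate Σ ρ_i t_i down to z_c; mantle fills any gap and the z_c terms cancel.
Column 1: 38.8×ρ + (z_c − 38.8)×3.39
Column 2: 3.45×0 + 4.12×1.03 + 6.29×3.03 + (z_c − 3.45 − 10.41)×3.39
The z_c×3.39 term appears on both sides and cancels. Collect the known terms of each column as K = Σ(ρt)_known − 3.39 × (depth of known layers): K_1 = 0 − 3.39×38.8 = −131.532; K_2 = 23.3023 − 3.39×(3.45 + 10.41) = −23.6831.
Balance: K_1 + 38.8×ρ = K_2, so ρ = (K_2 − K_1)/38.8 = 107.849/38.8 = 2.78 g cm⁻³.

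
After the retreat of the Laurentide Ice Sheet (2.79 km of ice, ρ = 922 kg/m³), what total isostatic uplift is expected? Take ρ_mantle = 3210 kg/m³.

Removing the load lets mantle flow back in; uplift u satisfies ρ_ice t = ρ_m u.
u = t ρ_ice/ρ_m = 2.79 km × 922/3210 = 0.801 km.

0.801 km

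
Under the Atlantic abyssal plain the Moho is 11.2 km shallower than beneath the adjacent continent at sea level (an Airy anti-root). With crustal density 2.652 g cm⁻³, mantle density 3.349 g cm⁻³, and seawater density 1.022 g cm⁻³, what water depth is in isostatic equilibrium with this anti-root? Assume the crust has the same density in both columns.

Replacing a thickness d of crust by seawater at the top must be balanced by replacing crust with mantle at the base: d (ρ_c − ρ_w) = a (ρ_m − ρ_c).
d = a (ρ_m − ρ_c)/(ρ_c − ρ_w) = 11.2 km × 0.697/1.63 = 4.79 km.

4.79 km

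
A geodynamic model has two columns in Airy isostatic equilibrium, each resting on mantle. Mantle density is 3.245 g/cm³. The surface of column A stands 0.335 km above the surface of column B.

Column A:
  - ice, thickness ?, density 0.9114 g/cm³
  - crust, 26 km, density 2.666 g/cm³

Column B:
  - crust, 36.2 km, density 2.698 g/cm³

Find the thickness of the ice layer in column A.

Take the compensation level at the base of the deeper column (depth z_c below the surface of column A) and equate Σ ρ_i t_i down to z_c; mantle fills any gap and the z_c terms cancel.
Column A: x×0.9114 + 26×2.666 + (z_c − 26 − x)×3.245
Column B: 0.335×0 + 36.2×2.698 + (z_c − 0.335 − 36.2)×3.245
The z_c×3.245 term appears on both sides and cancels. Collect the known terms of each column as K = Σ(ρt)_known − 3.245 × (depth of known layers): K_A = 69.316 − 3.245×26 = −15.054; K_B = 97.6676 − 3.245×(0.335 + 36.2) = −20.888475.
Balance: K_A − x×(3.245 − 0.9114) = K_B, so x = (K_A − K_B)/(3.245 − 0.9114) = 5.83447/2.3336 = 2.5 km.

2.5 km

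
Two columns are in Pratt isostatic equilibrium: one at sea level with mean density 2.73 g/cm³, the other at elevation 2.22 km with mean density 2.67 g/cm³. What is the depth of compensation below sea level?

ρ_ref D = ρ (D + h) → D (ρ_ref − ρ) = ρ h.
D = ρ h/(ρ_ref − ρ) = 2.67 × 2.22 km/(2.73 − 2.67) = 98.8 km.

98.8 km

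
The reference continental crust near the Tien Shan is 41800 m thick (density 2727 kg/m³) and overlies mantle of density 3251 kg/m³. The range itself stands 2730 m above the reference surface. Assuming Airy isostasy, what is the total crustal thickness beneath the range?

Root depth r = h ρ_c / (ρ_m − ρ_c) = 2730 m × 2727 / 524 = 14210 m.
Total thickness = T + h + r = 41800 m + 2730 m + 14210 m = 58700 m.

58700 m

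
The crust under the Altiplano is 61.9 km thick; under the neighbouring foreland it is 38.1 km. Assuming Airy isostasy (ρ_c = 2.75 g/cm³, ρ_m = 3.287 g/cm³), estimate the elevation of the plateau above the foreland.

Excess crust Δ = 61.9 km − 38.1 km = 23.8 km, split between elevation h and root r with h + r = Δ.
Airy balance ρ_c h = (ρ_m − ρ_c) r gives r = h ρ_c/(ρ_m − ρ_c), so h (1 + ρ_c/(ρ_m − ρ_c)) = Δ, i.e. h = Δ (ρ_m − ρ_c)/ρ_m.
h = 23.8 km × 0.537/3.287 = 3.89 km.

3.89 km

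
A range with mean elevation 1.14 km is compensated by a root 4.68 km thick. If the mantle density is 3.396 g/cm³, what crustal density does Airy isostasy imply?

2.73 g/cm³

ρ_c h = (ρ_m − ρ_c) r → ρ_c (h + r) = ρ_m r → ρ_c = ρ_m r / (h + r).
ρ_c = 3.396 × 4.68 km / (1.14 km + 4.68 km) = 2.73 g/cm³.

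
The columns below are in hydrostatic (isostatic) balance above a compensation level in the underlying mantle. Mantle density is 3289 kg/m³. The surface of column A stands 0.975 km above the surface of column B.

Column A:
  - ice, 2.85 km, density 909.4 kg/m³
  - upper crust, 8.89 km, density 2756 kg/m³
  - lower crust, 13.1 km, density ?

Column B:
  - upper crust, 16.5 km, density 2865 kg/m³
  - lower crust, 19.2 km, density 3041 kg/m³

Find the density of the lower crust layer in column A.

3030 kg/m³

Take the compensation level at the base of the deeper column (depth z_c below the surface of column A) and equate Σ ρ_i t_i down to z_c; mantle fills any gap and the z_c terms cancel.
Column A: 2.85×909.4 + 8.89×2756 + 13.1×ρ + (z_c − 24.84)×3289
Column B: 0.975×0 + 16.5×2865 + 19.2×3041 + (z_c − 0.975 − 35.7)×3289
The z_c×3289 term appears on both sides and cancels. Collect the known terms of each column as K = Σ(ρt)_known − 3289 × (depth of known layers): K_A = 27092.63 − 3289×24.84 = −54606.13; K_B = 105659.7 − 3289×(0.975 + 35.7) = −14964.375.
Balance: K_A + 13.1×ρ = K_B, so ρ = (K_B − K_A)/13.1 = 39641.8/13.1 = 3030 kg/m³.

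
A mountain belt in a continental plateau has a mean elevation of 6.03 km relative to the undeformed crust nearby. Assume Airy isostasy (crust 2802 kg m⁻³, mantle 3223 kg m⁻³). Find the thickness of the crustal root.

Isostatic balance requires: the weight of the topography is balanced by the buoyancy of the root, ρ_c h = (ρ_m − ρ_c) r.
r = h · ρ_c / (ρ_m − ρ_c) = 6.03 km × 2802 / (3223 − 2802) = 40.1 km.

40.1 km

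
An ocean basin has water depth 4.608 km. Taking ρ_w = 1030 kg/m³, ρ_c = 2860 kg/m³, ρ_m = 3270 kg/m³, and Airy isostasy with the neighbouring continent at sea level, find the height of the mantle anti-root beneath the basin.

In Airy isostatic equilibrium: replacing crust with seawater at the top is compensated by replacing crust with mantle at the base: d (ρ_c − ρ_w) = a (ρ_m − ρ_c).
a = d (ρ_c − ρ_w)/(ρ_m − ρ_c) = 4.608 km × 1830/410 = 20.6 km.

20.6 km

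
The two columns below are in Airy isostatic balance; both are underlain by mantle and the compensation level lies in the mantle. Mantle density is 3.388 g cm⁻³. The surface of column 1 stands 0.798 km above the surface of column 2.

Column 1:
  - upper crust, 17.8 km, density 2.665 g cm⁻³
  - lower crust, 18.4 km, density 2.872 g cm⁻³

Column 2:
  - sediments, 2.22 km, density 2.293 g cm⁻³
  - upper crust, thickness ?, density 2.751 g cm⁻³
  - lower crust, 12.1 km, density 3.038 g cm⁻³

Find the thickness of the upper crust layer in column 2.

20.4 km

Take the compensation level at the base of the deeper column (depth z_c below the surface of column 1) and equate Σ ρ_i t_i down to z_c; mantle fills any gap and the z_c terms cancel.
Column 1: 17.8×2.665 + 18.4×2.872 + (z_c − 36.2)×3.388
Column 2: 0.798×0 + 2.22×2.293 + x×2.751 + 12.1×3.038 + (z_c − 0.798 − 14.32 − x)×3.388
The z_c×3.388 term appears on both sides and cancels. Collect the known terms of each column as K = Σ(ρt)_known − 3.388 × (depth of known layers): K_1 = 100.2818 − 3.388×36.2 = −22.3638; K_2 = 41.85026 − 3.388×(0.798 + 14.32) = −9.369524.
Balance: K_1 = K_2 − x×(3.388 − 2.751), so x = (K_2 − K_1)/(3.388 − 2.751) = 12.9943/0.637 = 20.4 km.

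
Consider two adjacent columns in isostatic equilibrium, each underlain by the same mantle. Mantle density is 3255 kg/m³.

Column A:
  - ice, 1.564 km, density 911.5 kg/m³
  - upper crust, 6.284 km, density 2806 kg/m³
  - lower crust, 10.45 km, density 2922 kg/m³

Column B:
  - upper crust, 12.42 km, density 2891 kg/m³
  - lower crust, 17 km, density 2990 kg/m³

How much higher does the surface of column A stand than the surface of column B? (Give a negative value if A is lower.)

0.289 km

For any compensation level in the mantle, the mantle terms cancel and isostasy reduces to e = (Σt_A − Σt_B) − (Σ(ρt)_A − Σ(ρt)_B) / ρ_m.
Σt_A = 18.298 km; Σt_B = 29.42 km; Σ(ρt)_A = 49593.39; Σ(ρt)_B = 86736.22 (in km·kg/m³).
e = (18.298 − 29.42) − (49593.39 − 86736.22) / 3255 = 0.289 km.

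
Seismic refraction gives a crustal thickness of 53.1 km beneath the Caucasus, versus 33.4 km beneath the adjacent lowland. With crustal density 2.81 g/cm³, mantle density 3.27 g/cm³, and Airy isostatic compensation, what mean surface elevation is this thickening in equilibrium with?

Excess crust Δ = 53.1 km − 33.4 km = 19.7 km, split between elevation h and root r with h + r = Δ.
Airy balance ρ_c h = (ρ_m − ρ_c) r gives r = h ρ_c/(ρ_m − ρ_c), so h (1 + ρ_c/(ρ_m − ρ_c)) = Δ, i.e. h = Δ (ρ_m − ρ_c)/ρ_m.
h = 19.7 km × 0.46/3.27 = 2.77 km.

2.77 km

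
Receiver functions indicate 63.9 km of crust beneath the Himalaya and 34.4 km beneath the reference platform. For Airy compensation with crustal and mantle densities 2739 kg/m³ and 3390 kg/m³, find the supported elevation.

5.67 km

Excess crust Δ = 63.9 km − 34.4 km = 29.5 km, split between elevation h and root r with h + r = Δ.
Airy balance ρ_c h = (ρ_m − ρ_c) r gives r = h ρ_c/(ρ_m − ρ_c), so h (1 + ρ_c/(ρ_m − ρ_c)) = Δ, i.e. h = Δ (ρ_m − ρ_c)/ρ_m.
h = 29.5 km × 651/3390 = 5.67 km.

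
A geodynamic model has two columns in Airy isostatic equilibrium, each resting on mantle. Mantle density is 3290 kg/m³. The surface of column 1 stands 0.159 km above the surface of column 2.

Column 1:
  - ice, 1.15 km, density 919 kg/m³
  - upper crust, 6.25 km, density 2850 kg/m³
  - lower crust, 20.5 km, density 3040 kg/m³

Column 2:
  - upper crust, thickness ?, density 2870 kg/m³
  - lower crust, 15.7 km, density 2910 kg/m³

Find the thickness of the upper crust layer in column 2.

Take the compensation level at the base of the deeper column (depth z_c below the surface of column 1) and equate Σ ρ_i t_i down to z_c; mantle fills any gap and the z_c terms cancel.
Column 1: 1.15×919 + 6.25×2850 + 20.5×3040 + (z_c − 27.9)×3290
Column 2: 0.159×0 + x×2870 + 15.7×2910 + (z_c − 0.159 − 15.7 − x)×3290
The z_c×3290 term appears on both sides and cancels. Collect the known terms of each column as K = Σ(ρt)_known − 3290 × (depth of known layers): K_1 = 81189.35 − 3290×27.9 = −10601.65; K_2 = 45687 − 3290×(0.159 + 15.7) = −6489.11.
Balance: K_1 = K_2 − x×(3290 − 2870), so x = (K_2 − K_1)/(3290 − 2870) = 4112.54/420 = 9.79 km.

9.79 km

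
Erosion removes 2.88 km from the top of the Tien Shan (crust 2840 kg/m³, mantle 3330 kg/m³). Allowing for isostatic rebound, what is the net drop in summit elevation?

0.424 km

Rebound u = e ρ_c/ρ_m = 2.88 km × 2840/3330 = 2.456 km.
Net surface drop = e − u = 2.88 km − 2.456 km = e (ρ_m − ρ_c)/ρ_m = 0.424 km.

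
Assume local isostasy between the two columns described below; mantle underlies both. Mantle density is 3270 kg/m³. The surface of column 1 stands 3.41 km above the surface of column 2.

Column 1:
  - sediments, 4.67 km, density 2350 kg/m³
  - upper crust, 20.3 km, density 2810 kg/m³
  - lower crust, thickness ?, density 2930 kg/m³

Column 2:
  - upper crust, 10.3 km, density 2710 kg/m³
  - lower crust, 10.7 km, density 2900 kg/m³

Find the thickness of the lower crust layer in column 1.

Take the compensation level at the base of the deeper column (depth z_c below the surface of column 1) and equate Σ ρ_i t_i down to z_c; mantle fills any gap and the z_c terms cancel.
Column 1: 4.67×2350 + 20.3×2810 + x×2930 + (z_c − 24.97 − x)×3270
Column 2: 3.41×0 + 10.3×2710 + 10.7×2900 + (z_c − 3.41 − 21)×3270
The z_c×3270 term appears on both sides and cancels. Collect the known terms of each column as K = Σ(ρt)_known − 3270 × (depth of known layers): K_1 = 68017.5 − 3270×24.97 = −13634.4; K_2 = 58943 − 3270×(3.41 + 21) = −20877.7.
Balance: K_1 − x×(3270 − 2930) = K_2, so x = (K_1 − K_2)/(3270 − 2930) = 7243.3/340 = 21.3 km.

21.3 km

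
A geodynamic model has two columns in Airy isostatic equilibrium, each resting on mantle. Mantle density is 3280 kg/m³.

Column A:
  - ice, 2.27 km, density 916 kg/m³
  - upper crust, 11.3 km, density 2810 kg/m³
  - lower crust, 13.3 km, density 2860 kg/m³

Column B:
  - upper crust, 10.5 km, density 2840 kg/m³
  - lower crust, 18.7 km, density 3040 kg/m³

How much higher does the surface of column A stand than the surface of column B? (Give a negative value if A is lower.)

For any compensation level in the mantle, the mantle terms cancel and isostasy reduces to e = (Σt_A − Σt_B) − (Σ(ρt)_A − Σ(ρt)_B) / ρ_m.
Σt_A = 26.87 km; Σt_B = 29.2 km; Σ(ρt)_A = 71870.32; Σ(ρt)_B = 86668 (in km·kg/m³).
e = (26.87 − 29.2) − (71870.32 − 86668) / 3280 = 2.18 km.

2.18 km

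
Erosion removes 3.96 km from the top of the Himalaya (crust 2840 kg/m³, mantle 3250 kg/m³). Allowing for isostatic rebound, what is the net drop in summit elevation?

0.5 km

Rebound u = e ρ_c/ρ_m = 3.96 km × 2840/3250 = 3.46 km.
Net surface drop = e − u = 3.96 km − 3.46 km = e (ρ_m − ρ_c)/ρ_m = 0.5 km.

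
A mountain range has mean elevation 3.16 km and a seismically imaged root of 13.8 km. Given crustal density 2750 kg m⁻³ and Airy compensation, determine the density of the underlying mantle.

Airy balance: ρ_c h = (ρ_m − ρ_c) r → ρ_m = ρ_c (1 + h/r).
ρ_m = 2750 × (1 + 3.16 km/13.8 km) = 3380 kg m⁻³.

3380 kg m⁻³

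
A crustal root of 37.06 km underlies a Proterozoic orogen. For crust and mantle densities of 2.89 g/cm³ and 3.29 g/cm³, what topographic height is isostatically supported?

Balancing pressure at the compensation depth: ρ_c h = (ρ_m − ρ_c) r.
h = r (ρ_m − ρ_c) / ρ_c = 37.06 km × (3.29 − 2.89) / 2.89 = 5.13 km.

5.13 km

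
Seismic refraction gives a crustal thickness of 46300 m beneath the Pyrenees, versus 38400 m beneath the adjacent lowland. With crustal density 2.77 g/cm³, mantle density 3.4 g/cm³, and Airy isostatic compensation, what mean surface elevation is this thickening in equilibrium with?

1460 m

Excess crust Δ = 46300 m − 38400 m = 7900 m, split between elevation h and root r with h + r = Δ.
Airy balance ρ_c h = (ρ_m − ρ_c) r gives r = h ρ_c/(ρ_m − ρ_c), so h (1 + ρ_c/(ρ_m − ρ_c)) = Δ, i.e. h = Δ (ρ_m − ρ_c)/ρ_m.
h = 7900 m × 0.63/3.4 = 1460 m.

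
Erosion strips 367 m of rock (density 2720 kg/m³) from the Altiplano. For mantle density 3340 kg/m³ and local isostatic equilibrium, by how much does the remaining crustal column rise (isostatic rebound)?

Unloading: uplift u = e ρ_c/ρ_m = 367 m × 2720/3340 = 299 m.

299 m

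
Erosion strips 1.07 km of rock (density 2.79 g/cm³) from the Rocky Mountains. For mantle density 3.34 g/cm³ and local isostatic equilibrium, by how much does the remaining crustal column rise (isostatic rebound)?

Unloading: uplift u = e ρ_c/ρ_m = 1.07 km × 2.79/3.34 = 0.894 km.

0.894 km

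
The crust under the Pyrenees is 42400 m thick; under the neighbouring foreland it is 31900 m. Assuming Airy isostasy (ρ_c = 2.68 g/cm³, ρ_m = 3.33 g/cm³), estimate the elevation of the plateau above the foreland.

Excess crust Δ = 42400 m − 31900 m = 10500 m, split between elevation h and root r with h + r = Δ.
Airy balance ρ_c h = (ρ_m − ρ_c) r gives r = h ρ_c/(ρ_m − ρ_c), so h (1 + ρ_c/(ρ_m − ρ_c)) = Δ, i.e. h = Δ (ρ_m − ρ_c)/ρ_m.
h = 10500 m × 0.65/3.33 = 2050 m.

2050 m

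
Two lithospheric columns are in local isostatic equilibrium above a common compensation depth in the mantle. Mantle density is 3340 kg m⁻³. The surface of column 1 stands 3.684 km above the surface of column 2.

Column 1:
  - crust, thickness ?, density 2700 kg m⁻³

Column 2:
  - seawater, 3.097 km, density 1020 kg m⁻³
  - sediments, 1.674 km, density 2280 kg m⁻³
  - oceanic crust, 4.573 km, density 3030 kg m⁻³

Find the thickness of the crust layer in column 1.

35.4 km

Take the compensation level at the base of the deeper column (depth z_c below the surface of column 1) and equate Σ ρ_i t_i down to z_c; mantle fills any gap and the z_c terms cancel.
Column 1: x×2700 + (z_c − 0 − x)×3340
Column 2: 3.684×0 + 3.097×1020 + 1.674×2280 + 4.573×3030 + (z_c − 3.684 − 9.344)×3340
The z_c×3340 term appears on both sides and cancels. Collect the known terms of each column as K = Σ(ρt)_known − 3340 × (depth of known layers): K_1 = 0 − 3340×0 = 0; K_2 = 20831.85 − 3340×(3.684 + 9.344) = −22681.67.
Balance: K_1 − x×(3340 − 2700) = K_2, so x = (K_1 − K_2)/(3340 − 2700) = 22681.7/640 = 35.4 km.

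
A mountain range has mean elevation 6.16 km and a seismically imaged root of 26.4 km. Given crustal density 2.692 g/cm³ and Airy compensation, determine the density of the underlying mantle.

3.32 g/cm³

Airy balance: ρ_c h = (ρ_m − ρ_c) r → ρ_m = ρ_c (1 + h/r).
ρ_m = 2.692 × (1 + 6.16 km/26.4 km) = 3.32 g/cm³.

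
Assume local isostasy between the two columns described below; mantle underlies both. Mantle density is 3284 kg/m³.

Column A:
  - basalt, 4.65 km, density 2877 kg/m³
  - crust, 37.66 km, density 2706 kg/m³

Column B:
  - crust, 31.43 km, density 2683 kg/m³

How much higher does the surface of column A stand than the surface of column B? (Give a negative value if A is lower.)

For any compensation level in the mantle, the mantle terms cancel and isostasy reduces to e = (Σt_A − Σt_B) − (Σ(ρt)_A − Σ(ρt)_B) / ρ_m.
Σt_A = 42.31 km; Σt_B = 31.43 km; Σ(ρt)_A = 115286.01; Σ(ρt)_B = 84326.69 (in km·kg/m³).
e = (42.31 − 31.43) − (115286.01 − 84326.69) / 3284 = 1.45 km.

1.45 km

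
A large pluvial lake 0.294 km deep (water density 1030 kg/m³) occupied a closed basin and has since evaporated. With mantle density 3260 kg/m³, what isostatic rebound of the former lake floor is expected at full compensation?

0.0929 km

u = d ρ_w/ρ_m = 0.294 km × 1030/3260 = 0.0929 km.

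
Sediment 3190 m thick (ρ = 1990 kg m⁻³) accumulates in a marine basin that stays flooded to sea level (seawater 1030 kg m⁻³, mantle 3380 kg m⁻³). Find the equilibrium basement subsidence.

1300 m

Submarine loading: the sediment displaces seawater, and the subsidence is in turn flooded, so s (ρ_m − ρ_w) = t (ρ_sed − ρ_w).
s = 3190 m × (1990 − 1030) / (3380 − 1030) = 1300 m.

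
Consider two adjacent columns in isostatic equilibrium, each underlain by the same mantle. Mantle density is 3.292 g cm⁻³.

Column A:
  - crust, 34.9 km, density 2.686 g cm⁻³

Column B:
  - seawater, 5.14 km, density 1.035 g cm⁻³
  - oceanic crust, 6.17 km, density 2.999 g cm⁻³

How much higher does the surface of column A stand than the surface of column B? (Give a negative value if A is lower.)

2.35 km

For any compensation level in the mantle, the mantle terms cancel and isostasy reduces to e = (Σt_A − Σt_B) − (Σ(ρt)_A − Σ(ρt)_B) / ρ_m.
Σt_A = 34.9 km; Σt_B = 11.31 km; Σ(ρt)_A = 93.7414; Σ(ρt)_B = 23.82373 (in km·g cm⁻³).
e = (34.9 − 11.31) − (93.7414 − 23.82373) / 3.292 = 2.35 km.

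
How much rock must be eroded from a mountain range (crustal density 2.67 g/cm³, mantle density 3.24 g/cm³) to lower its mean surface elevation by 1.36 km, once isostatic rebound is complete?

7.73 km

Net drop Δ = e − u = e − e ρ_c/ρ_m = e (ρ_m − ρ_c)/ρ_m.
e = Δ ρ_m/(ρ_m − ρ_c) = 1.36 km × 3.24/0.57 = 7.73 km.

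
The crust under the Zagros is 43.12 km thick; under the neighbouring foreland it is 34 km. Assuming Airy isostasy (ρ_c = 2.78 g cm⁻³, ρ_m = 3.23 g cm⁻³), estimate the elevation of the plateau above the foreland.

Excess crust Δ = 43.12 km − 34 km = 9.12 km, split between elevation h and root r with h + r = Δ.
Airy balance ρ_c h = (ρ_m − ρ_c) r gives r = h ρ_c/(ρ_m − ρ_c), so h (1 + ρ_c/(ρ_m − ρ_c)) = Δ, i.e. h = Δ (ρ_m − ρ_c)/ρ_m.
h = 9.12 km × 0.45/3.23 = 1.27 km.

1.27 km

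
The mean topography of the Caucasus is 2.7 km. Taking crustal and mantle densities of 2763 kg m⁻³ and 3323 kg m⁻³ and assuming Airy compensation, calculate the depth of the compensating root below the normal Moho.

Balancing pressure at the compensation depth: the weight of the topography is balanced by the buoyancy of the root, ρ_c h = (ρ_m − ρ_c) r.
r = h · ρ_c / (ρ_m − ρ_c) = 2.7 km × 2763 / (3323 − 2763) = 13.3 km.

13.3 km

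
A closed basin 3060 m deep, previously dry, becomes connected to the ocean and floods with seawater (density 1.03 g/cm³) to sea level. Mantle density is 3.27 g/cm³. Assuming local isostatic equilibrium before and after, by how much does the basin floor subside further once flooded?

After flooding the water column is d + s deep. Its weight must equal the weight of mantle displaced by the extra subsidence s: (d + s) ρ_w = s ρ_m.
s = d ρ_w / (ρ_m − ρ_w) = 3060 m × 1.03/(3.27 − 1.03) = 1410 m.

1410 m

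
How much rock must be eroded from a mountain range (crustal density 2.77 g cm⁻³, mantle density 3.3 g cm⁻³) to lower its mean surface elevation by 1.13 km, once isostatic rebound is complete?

7.04 km

Net drop Δ = e − u = e − e ρ_c/ρ_m = e (ρ_m − ρ_c)/ρ_m.
e = Δ ρ_m/(ρ_m − ρ_c) = 1.13 km × 3.3/0.53 = 7.04 km.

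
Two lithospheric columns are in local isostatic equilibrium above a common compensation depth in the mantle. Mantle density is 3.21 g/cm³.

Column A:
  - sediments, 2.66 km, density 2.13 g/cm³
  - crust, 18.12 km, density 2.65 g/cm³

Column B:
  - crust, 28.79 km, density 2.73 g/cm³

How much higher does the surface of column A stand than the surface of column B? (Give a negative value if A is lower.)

For any compensation level in the mantle, the mantle terms cancel and isostasy reduces to e = (Σt_A − Σt_B) − (Σ(ρt)_A − Σ(ρt)_B) / ρ_m.
Σt_A = 20.78 km; Σt_B = 28.79 km; Σ(ρt)_A = 53.6838; Σ(ρt)_B = 78.5967 (in km·g/cm³).
e = (20.78 − 28.79) − (53.6838 − 78.5967) / 3.21 = −0.249 km.

−0.249 km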